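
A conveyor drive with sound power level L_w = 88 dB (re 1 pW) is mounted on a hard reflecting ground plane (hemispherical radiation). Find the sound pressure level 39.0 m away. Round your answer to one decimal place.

The power spreads over a hemisphere of area 2π·r², so L_p = L_w − 10·log₁₀(2π·r²).
2π·r² = 9557 m², 10·log₁₀ of that is 39.803 dB.
L_p = 88 − 39.803 = 48.20 dB.

48.2 dB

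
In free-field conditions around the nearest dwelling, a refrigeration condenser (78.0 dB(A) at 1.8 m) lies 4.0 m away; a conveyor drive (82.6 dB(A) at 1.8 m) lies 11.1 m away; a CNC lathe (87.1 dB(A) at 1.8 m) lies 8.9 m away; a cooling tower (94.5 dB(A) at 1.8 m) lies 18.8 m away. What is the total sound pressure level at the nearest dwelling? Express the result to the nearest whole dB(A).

78 dB(A)

Propagate each source to the receiver with L = L_ref − 20·log₁₀(r/r_ref), then add intensities.
refrigeration condenser: 78.0 − 20·log₁₀(4.0/1.8) = 78.0 − 6.94 = 71.06 dB(A).
conveyor drive: 82.6 − 20·log₁₀(11.1/1.8) = 82.6 − 15.80 = 66.80 dB(A).
CNC lathe: 87.1 − 20·log₁₀(8.9/1.8) = 87.1 − 13.88 = 73.22 dB(A).
cooling tower: 94.5 − 20·log₁₀(18.8/1.8) = 94.5 − 20.38 = 74.12 dB(A).
Σ 10^(L/10) = 6.438e+07 → L_total = 10·log₁₀(6.438e+07) = 78.09 dB(A).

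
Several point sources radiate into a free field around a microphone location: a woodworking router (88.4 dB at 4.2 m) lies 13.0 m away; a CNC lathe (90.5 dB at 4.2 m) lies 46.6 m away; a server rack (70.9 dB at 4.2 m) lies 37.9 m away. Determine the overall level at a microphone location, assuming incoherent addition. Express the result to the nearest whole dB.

79 dB

Propagate each source to the receiver with L = L_ref − 20·log₁₀(r/r_ref), then add intensities.
woodworking router: 88.4 − 20·log₁₀(13.0/4.2) = 88.4 − 9.81 = 78.59 dB.
CNC lathe: 90.5 − 20·log₁₀(46.6/4.2) = 90.5 − 20.90 = 69.60 dB.
server rack: 70.9 − 20·log₁₀(37.9/4.2) = 70.9 − 19.11 = 51.79 dB.
Σ 10^(L/10) = 8.148e+07 → L_total = 10·log₁₀(8.148e+07) = 79.11 dB.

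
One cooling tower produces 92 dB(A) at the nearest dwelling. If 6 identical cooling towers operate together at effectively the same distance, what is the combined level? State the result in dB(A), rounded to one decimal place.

N identical incoherent sources raise the level by 10·log₁₀ N.
L_total = 92 + 10·log₁₀(6) = 92 + 7.782 = 99.78 dB(A).

99.8 dB(A)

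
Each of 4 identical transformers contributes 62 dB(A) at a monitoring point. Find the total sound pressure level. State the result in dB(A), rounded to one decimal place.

L_total = L₁ + 10·log₁₀ N for N identical incoherent sources.
L_total = 62 + 10·log₁₀(4) = 62 + 6.021 = 68.02 dB(A).

68.0 dB(A)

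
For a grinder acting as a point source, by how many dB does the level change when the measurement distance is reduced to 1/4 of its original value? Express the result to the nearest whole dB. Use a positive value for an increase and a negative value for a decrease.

+12 dB

Point-source spreading: ΔL = −20·log₁₀(r₂/r₁).
ΔL = −20·log₁₀(0.25) = +12.04 dB.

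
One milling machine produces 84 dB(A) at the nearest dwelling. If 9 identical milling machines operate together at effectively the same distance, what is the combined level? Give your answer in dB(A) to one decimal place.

93.5 dB(A)

N identical incoherent sources raise the level by 10·log₁₀ N.
L_total = 84 + 10·log₁₀(9) = 84 + 9.542 = 93.54 dB(A).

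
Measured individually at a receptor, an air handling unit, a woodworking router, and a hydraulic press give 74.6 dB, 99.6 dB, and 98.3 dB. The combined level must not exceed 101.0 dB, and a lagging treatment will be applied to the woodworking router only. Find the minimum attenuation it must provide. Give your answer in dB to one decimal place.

The untreated sources together contribute 10^(74.6/10) + 10^(98.3/10) = 6.790e+09, i.e. 98.32 dB.
To meet 101.0 dB overall, the treated woodworking router may contribute at most 10^(101.0/10) − 6.790e+09 = 5.800e+09, i.e. 97.63 dB.
Required insertion loss = 99.6 − 97.63 = 1.97 dB.

2.0 dB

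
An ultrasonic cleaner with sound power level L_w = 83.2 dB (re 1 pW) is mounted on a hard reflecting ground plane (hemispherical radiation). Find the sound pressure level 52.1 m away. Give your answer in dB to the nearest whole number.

41 dB

The power spreads over a hemisphere of area 2π·r², so L_p = L_w − 10·log₁₀(2π·r²).
2π·r² = 1.706e+04 m², 10·log₁₀ of that is 42.319 dB.
L_p = 83.2 − 42.319 = 40.88 dB.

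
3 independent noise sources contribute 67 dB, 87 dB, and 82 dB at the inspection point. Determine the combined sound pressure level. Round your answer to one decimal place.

Incoherent sources combine by intensity addition: L_total = 10·log₁₀(Σ 10^(L_i/10)).
Σ 10^(L/10) = 10^(67/10) + 10^(87/10) + 10^(82/10) = 6.647e+08.
L_total = 10·log₁₀(6.647e+08) = 88.23 dB.

88.2 dB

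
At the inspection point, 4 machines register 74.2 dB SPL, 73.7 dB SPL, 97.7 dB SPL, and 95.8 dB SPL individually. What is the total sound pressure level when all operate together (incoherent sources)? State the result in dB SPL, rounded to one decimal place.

Incoherent sources combine by intensity addition: L_total = 10·log₁₀(Σ 10^(L_i/10)).
Σ 10^(L/10) = 10^(74.2/10) + 10^(73.7/10) + 10^(97.7/10) + 10^(95.8/10) = 9.740e+09.
L_total = 10·log₁₀(9.740e+09) = 99.89 dB SPL.

99.9 dB SPL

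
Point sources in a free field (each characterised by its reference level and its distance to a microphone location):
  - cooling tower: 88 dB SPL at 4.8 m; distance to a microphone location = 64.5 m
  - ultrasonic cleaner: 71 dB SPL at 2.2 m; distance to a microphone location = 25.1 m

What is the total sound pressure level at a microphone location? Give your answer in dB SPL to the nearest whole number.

First find each source's level at the receiver (point-source: −20·log₁₀(r/r_ref)), then combine on an intensity basis.
cooling tower: 88 − 20·log₁₀(64.5/4.8) = 88 − 22.57 = 65.43 dB SPL.
ultrasonic cleaner: 71 − 20·log₁₀(25.1/2.2) = 71 − 21.15 = 49.85 dB SPL.
Σ 10^(L/10) = 3.591e+06 → L_total = 10·log₁₀(3.591e+06) = 65.55 dB SPL.

66 dB SPL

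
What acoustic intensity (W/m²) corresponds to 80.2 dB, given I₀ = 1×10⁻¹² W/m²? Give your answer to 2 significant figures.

0.00010 W/m²

L = 10·log₁₀(I/I₀) ⇒ I = I₀·10^(L/10) = 10⁻¹² × 10^8.02.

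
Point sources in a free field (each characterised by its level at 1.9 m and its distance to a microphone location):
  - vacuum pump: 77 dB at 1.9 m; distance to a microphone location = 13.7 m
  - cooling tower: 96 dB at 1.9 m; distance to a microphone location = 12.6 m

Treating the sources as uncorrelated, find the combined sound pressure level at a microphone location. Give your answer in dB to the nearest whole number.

Apply inverse-square spreading to bring every level to the receiver, then sum 10^(L/10).
vacuum pump: 77 − 20·log₁₀(13.7/1.9) = 77 − 17.16 = 59.84 dB.
cooling tower: 96 − 20·log₁₀(12.6/1.9) = 96 − 16.43 = 79.57 dB.
Σ 10^(L/10) = 9.149e+07 → L_total = 10·log₁₀(9.149e+07) = 79.61 dB.

80 dB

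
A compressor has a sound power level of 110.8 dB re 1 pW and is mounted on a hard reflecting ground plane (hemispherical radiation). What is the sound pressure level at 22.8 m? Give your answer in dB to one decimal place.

Free-field hemispherical radiation: L_p = L_w − 10·log₁₀(2π·r²), r = 22.8 m.
2π·r² = 3266 m², 10·log₁₀ of that is 35.140 dB.
L_p = 110.8 − 35.140 = 75.66 dB.

75.7 dB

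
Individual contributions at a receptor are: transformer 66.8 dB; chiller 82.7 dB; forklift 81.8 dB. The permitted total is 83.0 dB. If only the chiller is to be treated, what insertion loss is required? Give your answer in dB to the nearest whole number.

6 dB

The untreated sources together contribute 10^(66.8/10) + 10^(81.8/10) = 1.561e+08, i.e. 81.94 dB.
The limit corresponds to 10^(83.0/10) = 1.995e+08; subtracting the fixed part leaves 4.338e+07 for the chiller, i.e. 76.37 dB.
So the chiller must be reduced from 82.7 to 76.37 dB: IL = 6.33 dB.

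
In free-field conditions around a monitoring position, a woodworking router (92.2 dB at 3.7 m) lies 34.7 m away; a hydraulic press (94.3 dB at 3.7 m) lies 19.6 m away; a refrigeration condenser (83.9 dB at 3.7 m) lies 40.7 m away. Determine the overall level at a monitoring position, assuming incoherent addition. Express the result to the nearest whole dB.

81 dB

Propagate each source to the receiver with L = L_ref − 20·log₁₀(r/r_ref), then add intensities.
woodworking router: 92.2 − 20·log₁₀(34.7/3.7) = 92.2 − 19.44 = 72.76 dB.
hydraulic press: 94.3 − 20·log₁₀(19.6/3.7) = 94.3 − 14.48 = 79.82 dB.
refrigeration condenser: 83.9 − 20·log₁₀(40.7/3.7) = 83.9 − 20.83 = 63.07 dB.
Σ 10^(L/10) = 1.168e+08 → L_total = 10·log₁₀(1.168e+08) = 80.67 dB.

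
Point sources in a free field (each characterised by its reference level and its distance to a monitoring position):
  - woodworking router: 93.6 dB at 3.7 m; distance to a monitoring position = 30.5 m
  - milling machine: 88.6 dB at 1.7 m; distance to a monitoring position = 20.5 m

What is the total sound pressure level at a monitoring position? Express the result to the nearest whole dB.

76 dB

First find each source's level at the receiver (point-source: −20·log₁₀(r/r_ref)), then combine on an intensity basis.
woodworking router: 93.6 − 20·log₁₀(30.5/3.7) = 93.6 − 18.32 = 75.28 dB.
milling machine: 88.6 − 20·log₁₀(20.5/1.7) = 88.6 − 21.63 = 66.97 dB.
Σ 10^(L/10) = 3.870e+07 → L_total = 10·log₁₀(3.870e+07) = 75.88 dB.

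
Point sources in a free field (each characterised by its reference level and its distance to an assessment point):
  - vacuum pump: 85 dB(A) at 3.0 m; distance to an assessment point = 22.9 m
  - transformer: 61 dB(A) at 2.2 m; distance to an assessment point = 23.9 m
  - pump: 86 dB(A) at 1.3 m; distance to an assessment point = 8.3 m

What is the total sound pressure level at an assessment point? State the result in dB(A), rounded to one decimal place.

Propagate each source to the receiver with L = L_ref − 20·log₁₀(r/r_ref), then add intensities.
vacuum pump: 85 − 20·log₁₀(22.9/3.0) = 85 − 17.65 = 67.35 dB(A).
transformer: 61 − 20·log₁₀(23.9/2.2) = 61 − 20.72 = 40.28 dB(A).
pump: 86 − 20·log₁₀(8.3/1.3) = 86 − 16.10 = 69.90 dB(A).
Σ 10^(L/10) = 1.520e+07 → L_total = 10·log₁₀(1.520e+07) = 71.82 dB(A).

71.8 dB(A)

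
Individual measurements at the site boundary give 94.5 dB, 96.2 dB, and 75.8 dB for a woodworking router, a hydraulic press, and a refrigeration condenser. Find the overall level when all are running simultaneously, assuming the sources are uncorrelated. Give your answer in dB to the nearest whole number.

For uncorrelated sources the intensities add, so convert each level to linear form, sum, and take 10·log₁₀ of the total.
Σ 10^(L/10) = 10^(94.5/10) + 10^(96.2/10) + 10^(75.8/10) = 7.025e+09.
L_total = 10·log₁₀(7.025e+09) = 98.47 dB.

98 dB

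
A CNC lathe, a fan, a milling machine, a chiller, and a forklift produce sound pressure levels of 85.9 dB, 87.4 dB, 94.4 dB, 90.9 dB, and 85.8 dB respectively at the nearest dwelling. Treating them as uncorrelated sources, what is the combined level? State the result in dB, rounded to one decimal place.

97.2 dB

Incoherent sources combine by intensity addition: L_total = 10·log₁₀(Σ 10^(L_i/10)).
Σ 10^(L/10) = 10^(85.9/10) + 10^(87.4/10) + 10^(94.4/10) + 10^(90.9/10) + 10^(85.8/10) = 5.303e+09.
L_total = 10·log₁₀(5.303e+09) = 97.25 dB.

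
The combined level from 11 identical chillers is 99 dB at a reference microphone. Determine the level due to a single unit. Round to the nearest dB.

Dividing the total intensity by 11 lowers the level by 10·log₁₀ 11 = 10.414 dB: L₁ = 99 − 10.414.

89 dB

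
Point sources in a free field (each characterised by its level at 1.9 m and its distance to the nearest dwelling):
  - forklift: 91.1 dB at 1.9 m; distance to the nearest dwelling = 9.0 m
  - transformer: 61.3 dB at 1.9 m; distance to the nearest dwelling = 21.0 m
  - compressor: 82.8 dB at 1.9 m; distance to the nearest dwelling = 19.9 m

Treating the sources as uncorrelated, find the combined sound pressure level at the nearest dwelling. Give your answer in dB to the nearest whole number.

Apply inverse-square spreading to bring every level to the receiver, then sum 10^(L/10).
forklift: 91.1 − 20·log₁₀(9.0/1.9) = 91.1 − 13.51 = 77.59 dB.
transformer: 61.3 − 20·log₁₀(21.0/1.9) = 61.3 − 20.87 = 40.43 dB.
compressor: 82.8 − 20·log₁₀(19.9/1.9) = 82.8 − 20.40 = 62.40 dB.
Σ 10^(L/10) = 5.916e+07 → L_total = 10·log₁₀(5.916e+07) = 77.72 dB.

78 dB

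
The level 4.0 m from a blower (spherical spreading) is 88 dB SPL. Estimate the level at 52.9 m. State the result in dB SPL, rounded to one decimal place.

65.6 dB SPL

Point-source attenuation: ΔL = 20·log₁₀(r₂/r₁) = 20·log₁₀(52.9/4.0) = 22.428 dB.
L₂ = 88 − 20·log₁₀(52.9/4.0) = 88 − 22.428 = 65.57 dB SPL.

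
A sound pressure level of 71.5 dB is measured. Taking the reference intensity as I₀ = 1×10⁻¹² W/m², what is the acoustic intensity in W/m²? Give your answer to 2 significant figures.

1.4e-05 W/m²

I = I₀·10^(L/10) = 10⁻¹² × 10^(71.5/10) = 10^(-4.850).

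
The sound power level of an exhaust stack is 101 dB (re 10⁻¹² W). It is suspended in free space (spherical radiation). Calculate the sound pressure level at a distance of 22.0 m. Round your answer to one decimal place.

L_p = L_w − 10·log₁₀(4π·r²) with r = 22.0 m.
4π·r² = 6082 m², 10·log₁₀ of that is 37.841 dB.
L_p = 101 − 37.841 = 63.16 dB.

63.2 dB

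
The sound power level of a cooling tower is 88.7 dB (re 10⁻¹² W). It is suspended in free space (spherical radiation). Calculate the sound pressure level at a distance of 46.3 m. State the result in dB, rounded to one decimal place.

Free-field spherical radiation: L_p = L_w − 10·log₁₀(4π·r²), r = 46.3 m.
4π·r² = 2.694e+04 m², 10·log₁₀ of that is 44.304 dB.
L_p = 88.7 − 44.304 = 44.40 dB.

44.4 dB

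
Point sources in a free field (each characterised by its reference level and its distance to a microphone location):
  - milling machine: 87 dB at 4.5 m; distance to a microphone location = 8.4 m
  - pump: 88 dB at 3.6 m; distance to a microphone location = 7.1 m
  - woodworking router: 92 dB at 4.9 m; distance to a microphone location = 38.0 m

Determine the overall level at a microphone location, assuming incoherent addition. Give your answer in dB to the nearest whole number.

85 dB

Apply inverse-square spreading to bring every level to the receiver, then sum 10^(L/10).
milling machine: 87 − 20·log₁₀(8.4/4.5) = 87 − 5.42 = 81.58 dB.
pump: 88 − 20·log₁₀(7.1/3.6) = 88 − 5.90 = 82.10 dB.
woodworking router: 92 − 20·log₁₀(38.0/4.9) = 92 − 17.79 = 74.21 dB.
Σ 10^(L/10) = 3.324e+08 → L_total = 10·log₁₀(3.324e+08) = 85.22 dB.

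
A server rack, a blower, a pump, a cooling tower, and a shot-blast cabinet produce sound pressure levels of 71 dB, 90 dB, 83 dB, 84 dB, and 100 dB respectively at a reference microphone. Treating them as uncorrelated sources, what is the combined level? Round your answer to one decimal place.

100.6 dB

Incoherent sources combine by intensity addition: L_total = 10·log₁₀(Σ 10^(L_i/10)).
Σ 10^(L/10) = 10^(71/10) + 10^(90/10) + 10^(83/10) + 10^(84/10) + 10^(100/10) = 1.146e+10.
L_total = 10·log₁₀(1.146e+10) = 100.59 dB.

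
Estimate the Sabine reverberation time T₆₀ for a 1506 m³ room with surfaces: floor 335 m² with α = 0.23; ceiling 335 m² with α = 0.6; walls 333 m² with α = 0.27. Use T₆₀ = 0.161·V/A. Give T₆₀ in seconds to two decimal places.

Total absorption A = 335·0.23 + 335·0.6 + 333·0.27 = 367.96 m² sabins.
T₆₀ = 0.161·V/A = 0.161·1506/367.96 = 0.659 s.

0.66 s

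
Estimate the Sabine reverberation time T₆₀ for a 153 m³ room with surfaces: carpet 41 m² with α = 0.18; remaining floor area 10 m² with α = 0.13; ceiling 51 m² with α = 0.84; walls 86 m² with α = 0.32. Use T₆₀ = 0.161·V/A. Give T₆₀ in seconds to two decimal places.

0.31 s

Summing Sᵢαᵢ: 41·0.18 + 10·0.13 + 51·0.84 + 86·0.32 = 79.04 m².
T₆₀ = 0.161 × 153 / 79.04 = 0.312 s.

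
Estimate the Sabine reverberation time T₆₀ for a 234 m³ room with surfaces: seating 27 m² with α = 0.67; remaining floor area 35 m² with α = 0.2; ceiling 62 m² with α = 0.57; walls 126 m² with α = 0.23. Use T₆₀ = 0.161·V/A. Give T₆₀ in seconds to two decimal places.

Total absorption A = 27·0.67 + 35·0.2 + 62·0.57 + 126·0.23 = 89.41 m² sabins.
T₆₀ = 0.161 × 234 / 89.41 = 0.421 s.

0.42 s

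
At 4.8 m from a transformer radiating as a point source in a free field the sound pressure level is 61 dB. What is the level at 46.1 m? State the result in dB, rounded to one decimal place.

Spherical spreading from a point source gives a 20·log₁₀(r₂/r₁) drop.
L₂ = 61 − 20·log₁₀(46.1/4.8) = 61 − 19.649 = 41.35 dB.

41.4 dB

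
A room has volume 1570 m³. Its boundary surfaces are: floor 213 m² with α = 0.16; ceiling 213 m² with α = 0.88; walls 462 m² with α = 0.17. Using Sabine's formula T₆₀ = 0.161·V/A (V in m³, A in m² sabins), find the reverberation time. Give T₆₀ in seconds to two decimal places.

0.84 s

Total absorption A = 213·0.16 + 213·0.88 + 462·0.17 = 300.06 m² sabins.
T₆₀ = 0.161 × 1570 / 300.06 = 0.842 s.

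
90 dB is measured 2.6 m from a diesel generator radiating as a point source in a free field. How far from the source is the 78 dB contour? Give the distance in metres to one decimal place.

Point-source spreading drops the level by 20·log₁₀(r₂/r₁); inverting, r₂/r₁ = 10^(ΔL/20).
r₂ = 2.6·10^((90−78)/20) = 2.6·10^(12.0/20) = 10.35 m.

10.4 m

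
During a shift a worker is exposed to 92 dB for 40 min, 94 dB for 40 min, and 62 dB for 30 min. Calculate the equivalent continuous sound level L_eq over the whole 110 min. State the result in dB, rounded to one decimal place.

91.7 dB

L_eq = 10·log₁₀[(1/T)·Σ tᵢ·10^(Lᵢ/10)] with T = 110 min.
Σ tᵢ·10^(Lᵢ/10) = 40·10^(92/10) + 40·10^(94/10) + 30·10^(62/10) = 1.639e+11.
L_eq = 10·log₁₀(1.639e+11/110) = 91.73 dB.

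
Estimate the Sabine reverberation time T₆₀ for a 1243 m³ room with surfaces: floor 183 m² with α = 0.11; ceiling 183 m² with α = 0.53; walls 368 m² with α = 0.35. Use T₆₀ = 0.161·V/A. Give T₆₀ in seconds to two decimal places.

Total absorption A = 183·0.11 + 183·0.53 + 368·0.35 = 245.92 m² sabins.
T₆₀ = 0.161 × 1243 / 245.92 = 0.814 s.

0.81 s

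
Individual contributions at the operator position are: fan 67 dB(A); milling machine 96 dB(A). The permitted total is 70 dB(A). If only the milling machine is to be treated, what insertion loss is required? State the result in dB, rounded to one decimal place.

29.0 dB

Everything except the milling machine sums to 10^(67/10) = 5.012e+06 in linear terms, 67.00 dB(A).
The limit corresponds to 10^(70/10) = 1.000e+07; subtracting the fixed part leaves 4.988e+06 for the milling machine, i.e. 66.98 dB(A).
Required insertion loss = 96 − 66.98 = 29.02 dB.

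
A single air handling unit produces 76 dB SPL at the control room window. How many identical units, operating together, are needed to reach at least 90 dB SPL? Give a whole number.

N identical sources give L₁ + 10·log₁₀ N, so require 10·log₁₀ N ≥ 90 − 76 = 14.0 dB.
N ≥ 10^(14.0/10) = 25.119, so N = 26.

26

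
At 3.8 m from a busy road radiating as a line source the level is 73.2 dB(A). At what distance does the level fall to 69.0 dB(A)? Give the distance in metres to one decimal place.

10.0 m

The 4.2 dB drop corresponds to a distance ratio of 10^(4.2/10) for a line source.
r₂ = 3.8·10^((73.2−69.0)/10) = 3.8·10^(4.2/10) = 10.00 m.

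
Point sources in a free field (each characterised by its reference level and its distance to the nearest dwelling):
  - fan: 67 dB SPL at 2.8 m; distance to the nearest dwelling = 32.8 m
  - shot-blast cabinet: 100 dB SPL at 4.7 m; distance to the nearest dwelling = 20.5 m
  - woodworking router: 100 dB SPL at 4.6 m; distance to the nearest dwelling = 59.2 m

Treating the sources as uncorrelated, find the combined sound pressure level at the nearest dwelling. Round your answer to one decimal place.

Propagate each source to the receiver with L = L_ref − 20·log₁₀(r/r_ref), then add intensities.
fan: 67 − 20·log₁₀(32.8/2.8) = 67 − 21.37 = 45.63 dB SPL.
shot-blast cabinet: 100 − 20·log₁₀(20.5/4.7) = 100 − 12.79 = 87.21 dB SPL.
woodworking router: 100 − 20·log₁₀(59.2/4.6) = 100 − 22.19 = 77.81 dB SPL.
Σ 10^(L/10) = 5.861e+08 → L_total = 10·log₁₀(5.861e+08) = 87.68 dB SPL.

87.7 dB SPL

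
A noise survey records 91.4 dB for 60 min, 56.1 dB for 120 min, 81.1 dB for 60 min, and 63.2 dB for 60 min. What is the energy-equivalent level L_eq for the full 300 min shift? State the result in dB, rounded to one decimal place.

Weight each interval's intensity by its duration and average over T = 300 min:
Σ tᵢ·10^(Lᵢ/10) = 60·10^(91.4/10) + 120·10^(56.1/10) + 60·10^(81.1/10) + 60·10^(63.2/10) = 9.073e+10.
L_eq = 10·log₁₀(9.073e+10/300) = 84.81 dB.

84.8 dB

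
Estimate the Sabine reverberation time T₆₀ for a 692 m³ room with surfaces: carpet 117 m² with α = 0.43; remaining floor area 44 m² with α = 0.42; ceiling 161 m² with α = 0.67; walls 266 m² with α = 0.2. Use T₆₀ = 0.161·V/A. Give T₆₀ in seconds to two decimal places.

A = Σ Sᵢαᵢ = 117·0.43 + 44·0.42 + 161·0.67 + 266·0.2 = 229.86 m².
T₆₀ = 0.161·V/A = 0.161·692/229.86 = 0.485 s.

0.48 s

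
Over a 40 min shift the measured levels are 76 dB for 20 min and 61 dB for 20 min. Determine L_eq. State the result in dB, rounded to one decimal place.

L_eq = 10·log₁₀[(1/T)·Σ tᵢ·10^(Lᵢ/10)] with T = 40 min.
Σ tᵢ·10^(Lᵢ/10) = 20·10^(76/10) + 20·10^(61/10) = 8.214e+08.
L_eq = 10·log₁₀(8.214e+08/40) = 73.12 dB.

73.1 dB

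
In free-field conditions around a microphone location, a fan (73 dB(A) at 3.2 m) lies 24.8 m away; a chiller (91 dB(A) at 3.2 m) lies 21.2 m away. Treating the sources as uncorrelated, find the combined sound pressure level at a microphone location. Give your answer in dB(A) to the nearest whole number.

75 dB(A)

First find each source's level at the receiver (point-source: −20·log₁₀(r/r_ref)), then combine on an intensity basis.
fan: 73 − 20·log₁₀(24.8/3.2) = 73 − 17.79 = 55.21 dB(A).
chiller: 91 − 20·log₁₀(21.2/3.2) = 91 − 16.42 = 74.58 dB(A).
Σ 10^(L/10) = 2.902e+07 → L_total = 10·log₁₀(2.902e+07) = 74.63 dB(A).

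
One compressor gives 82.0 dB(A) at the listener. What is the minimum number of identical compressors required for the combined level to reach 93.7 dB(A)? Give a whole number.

Need L₁ + 10·log₁₀ N ≥ 93.7, i.e. log₁₀ N ≥ 1.17.
N ≥ 10^(11.7/10) = 14.791, so N = 15.

15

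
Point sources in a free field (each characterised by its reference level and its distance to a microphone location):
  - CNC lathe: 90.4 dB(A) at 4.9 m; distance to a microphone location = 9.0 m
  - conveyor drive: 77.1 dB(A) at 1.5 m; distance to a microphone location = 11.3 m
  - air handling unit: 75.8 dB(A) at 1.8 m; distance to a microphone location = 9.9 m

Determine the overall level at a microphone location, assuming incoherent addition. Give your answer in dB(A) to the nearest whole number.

First find each source's level at the receiver (point-source: −20·log₁₀(r/r_ref)), then combine on an intensity basis.
CNC lathe: 90.4 − 20·log₁₀(9.0/4.9) = 90.4 − 5.28 = 85.12 dB(A).
conveyor drive: 77.1 − 20·log₁₀(11.3/1.5) = 77.1 − 17.54 = 59.56 dB(A).
air handling unit: 75.8 − 20·log₁₀(9.9/1.8) = 75.8 − 14.81 = 60.99 dB(A).
Σ 10^(L/10) = 3.272e+08 → L_total = 10·log₁₀(3.272e+08) = 85.15 dB(A).

85 dB(A)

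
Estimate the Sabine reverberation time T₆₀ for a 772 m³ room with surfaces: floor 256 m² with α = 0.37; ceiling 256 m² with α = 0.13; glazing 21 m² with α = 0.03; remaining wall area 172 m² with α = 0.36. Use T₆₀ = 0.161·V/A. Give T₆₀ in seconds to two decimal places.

0.65 s

A = Σ Sᵢαᵢ = 256·0.37 + 256·0.13 + 21·0.03 + 172·0.36 = 190.55 m².
T₆₀ = 0.161 × 772 / 190.55 = 0.652 s.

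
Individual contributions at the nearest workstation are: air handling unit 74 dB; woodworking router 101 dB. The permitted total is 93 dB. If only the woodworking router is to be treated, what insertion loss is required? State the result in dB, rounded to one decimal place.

Everything except the woodworking router sums to 10^(74/10) = 2.512e+07 in linear terms, 74.00 dB.
To meet 93 dB overall, the treated woodworking router may contribute at most 10^(93/10) − 2.512e+07 = 1.970e+09, i.e. 92.94 dB.
Required insertion loss = 101 − 92.94 = 8.06 dB.

8.1 dB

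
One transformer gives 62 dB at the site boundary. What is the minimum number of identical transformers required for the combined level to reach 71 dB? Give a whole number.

Need L₁ + 10·log₁₀ N ≥ 71, i.e. log₁₀ N ≥ 0.90.
N ≥ 10^(9.0/10) = 7.943, so N = 8.

8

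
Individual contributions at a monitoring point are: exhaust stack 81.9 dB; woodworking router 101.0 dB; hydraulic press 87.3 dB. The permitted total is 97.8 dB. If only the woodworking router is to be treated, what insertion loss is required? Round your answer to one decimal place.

Everything except the woodworking router sums to 10^(81.9/10) + 10^(87.3/10) = 6.919e+08 in linear terms, 88.40 dB.
To meet 97.8 dB overall, the treated woodworking router may contribute at most 10^(97.8/10) − 6.919e+08 = 5.334e+09, i.e. 97.27 dB.
Required insertion loss = 101.0 − 97.27 = 3.73 dB.

3.7 dB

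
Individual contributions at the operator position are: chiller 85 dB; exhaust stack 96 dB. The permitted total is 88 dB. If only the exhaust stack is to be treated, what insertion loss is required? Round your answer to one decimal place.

11.0 dB

Fixed contribution from the other source: Σ 10^(L/10) = 10^(85/10) = 3.162e+08 (85.00 dB).
The limit corresponds to 10^(88/10) = 6.310e+08; subtracting the fixed part leaves 3.147e+08 for the exhaust stack, i.e. 84.98 dB.
Required insertion loss = 96 − 84.98 = 11.02 dB.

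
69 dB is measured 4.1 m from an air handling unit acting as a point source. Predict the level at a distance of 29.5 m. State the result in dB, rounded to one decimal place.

51.9 dB

Spherical spreading from a point source gives a 20·log₁₀(r₂/r₁) drop.
L₂ = 69 − 20·log₁₀(29.5/4.1) = 69 − 17.141 = 51.86 dB.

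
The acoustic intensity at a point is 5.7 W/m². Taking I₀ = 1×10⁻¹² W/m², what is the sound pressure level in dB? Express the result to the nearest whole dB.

128 dB

Dividing by I₀ shifts the exponent by 12: I/I₀ = 5.7×10^12.
L = 10·(0.7559 + 12) = 127.56 dB.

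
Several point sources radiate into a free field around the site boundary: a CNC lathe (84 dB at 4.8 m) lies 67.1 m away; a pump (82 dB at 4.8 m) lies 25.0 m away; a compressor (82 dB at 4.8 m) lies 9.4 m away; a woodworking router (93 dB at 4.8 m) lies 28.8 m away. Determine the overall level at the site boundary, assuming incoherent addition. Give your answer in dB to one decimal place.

First find each source's level at the receiver (point-source: −20·log₁₀(r/r_ref)), then combine on an intensity basis.
CNC lathe: 84 − 20·log₁₀(67.1/4.8) = 84 − 22.91 = 61.09 dB.
pump: 82 − 20·log₁₀(25.0/4.8) = 82 − 14.33 = 67.67 dB.
compressor: 82 − 20·log₁₀(9.4/4.8) = 82 − 5.84 = 76.16 dB.
woodworking router: 93 − 20·log₁₀(28.8/4.8) = 93 − 15.56 = 77.44 dB.
Σ 10^(L/10) = 1.039e+08 → L_total = 10·log₁₀(1.039e+08) = 80.17 dB.

80.2 dB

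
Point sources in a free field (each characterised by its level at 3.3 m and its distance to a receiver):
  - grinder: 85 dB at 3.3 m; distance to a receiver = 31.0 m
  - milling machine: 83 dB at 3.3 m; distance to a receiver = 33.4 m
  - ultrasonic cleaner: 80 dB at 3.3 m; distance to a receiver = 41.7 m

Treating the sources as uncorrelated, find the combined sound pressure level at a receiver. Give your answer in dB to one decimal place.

67.9 dB

Propagate each source to the receiver with L = L_ref − 20·log₁₀(r/r_ref), then add intensities.
grinder: 85 − 20·log₁₀(31.0/3.3) = 85 − 19.46 = 65.54 dB.
milling machine: 83 − 20·log₁₀(33.4/3.3) = 83 − 20.10 = 62.90 dB.
ultrasonic cleaner: 80 − 20·log₁₀(41.7/3.3) = 80 − 22.03 = 57.97 dB.
Σ 10^(L/10) = 6.157e+06 → L_total = 10·log₁₀(6.157e+06) = 67.89 dB.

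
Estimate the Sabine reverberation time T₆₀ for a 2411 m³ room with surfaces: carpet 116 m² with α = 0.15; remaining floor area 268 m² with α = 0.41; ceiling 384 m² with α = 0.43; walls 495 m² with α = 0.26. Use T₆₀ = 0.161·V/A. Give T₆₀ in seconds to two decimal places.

A = Σ Sᵢαᵢ = 116·0.15 + 268·0.41 + 384·0.43 + 495·0.26 = 421.10 m².
T₆₀ = 0.161·V/A = 0.161·2411/421.10 = 0.922 s.

0.92 s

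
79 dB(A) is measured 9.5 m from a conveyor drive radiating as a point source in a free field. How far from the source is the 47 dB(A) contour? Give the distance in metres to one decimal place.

The 32.0 dB drop corresponds to a distance ratio of 10^(32.0/20) for a point source.
r₂ = 9.5·10^((79−47)/20) = 9.5·10^(32.0/20) = 378.20 m.

378.2 m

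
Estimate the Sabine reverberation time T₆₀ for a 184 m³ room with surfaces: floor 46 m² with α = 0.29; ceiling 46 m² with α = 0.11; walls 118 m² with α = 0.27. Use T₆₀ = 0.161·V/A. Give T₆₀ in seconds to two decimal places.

0.59 s

Summing Sᵢαᵢ: 46·0.29 + 46·0.11 + 118·0.27 = 50.26 m².
T₆₀ = 0.161 × 184 / 50.26 = 0.589 s.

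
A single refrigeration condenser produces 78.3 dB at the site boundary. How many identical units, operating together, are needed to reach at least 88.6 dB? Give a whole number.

11

The shortfall is 88.6 − 78.3 = 10.3 dB, and N units add 10·log₁₀ N, so need 10·log₁₀ N ≥ 10.3.
N ≥ 10^(10.3/10) = 10.715, so N = 11.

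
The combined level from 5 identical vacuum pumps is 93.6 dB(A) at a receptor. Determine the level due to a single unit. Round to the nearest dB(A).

5 equal contributions raise the level by 10·log₁₀ 5 = 6.990 dB, so each unit alone gives 93.6 − 6.990.

87 dB(A)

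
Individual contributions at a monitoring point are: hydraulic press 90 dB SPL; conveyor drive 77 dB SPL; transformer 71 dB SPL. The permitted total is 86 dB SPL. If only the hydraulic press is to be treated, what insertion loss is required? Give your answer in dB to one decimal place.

4.7 dB

Fixed contribution from the other sources: Σ 10^(L/10) = 10^(77/10) + 10^(71/10) = 6.271e+07 (77.97 dB SPL).
To meet 86 dB SPL overall, the treated hydraulic press may contribute at most 10^(86/10) − 6.271e+07 = 3.354e+08, i.e. 85.26 dB SPL.
Required insertion loss = 90 − 85.26 = 4.74 dB.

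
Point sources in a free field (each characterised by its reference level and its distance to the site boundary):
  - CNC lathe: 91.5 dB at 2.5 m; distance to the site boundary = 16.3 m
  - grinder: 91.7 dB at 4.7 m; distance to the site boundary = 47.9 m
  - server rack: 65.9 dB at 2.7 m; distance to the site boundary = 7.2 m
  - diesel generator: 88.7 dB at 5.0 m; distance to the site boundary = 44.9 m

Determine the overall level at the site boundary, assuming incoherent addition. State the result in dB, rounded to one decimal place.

77.6 dB

Propagate each source to the receiver with L = L_ref − 20·log₁₀(r/r_ref), then add intensities.
CNC lathe: 91.5 − 20·log₁₀(16.3/2.5) = 91.5 − 16.28 = 75.22 dB.
grinder: 91.7 − 20·log₁₀(47.9/4.7) = 91.7 − 20.16 = 71.54 dB.
server rack: 65.9 − 20·log₁₀(7.2/2.7) = 65.9 − 8.52 = 57.38 dB.
diesel generator: 88.7 − 20·log₁₀(44.9/5.0) = 88.7 − 19.07 = 69.63 dB.
Σ 10^(L/10) = 5.721e+07 → L_total = 10·log₁₀(5.721e+07) = 77.57 dB.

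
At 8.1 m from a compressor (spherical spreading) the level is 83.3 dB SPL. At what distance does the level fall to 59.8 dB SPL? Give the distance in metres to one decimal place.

121.2 m

Point-source spreading drops the level by 20·log₁₀(r₂/r₁); inverting, r₂/r₁ = 10^(ΔL/20).
r₂ = 8.1·10^((83.3−59.8)/20) = 8.1·10^(23.5/20) = 121.20 m.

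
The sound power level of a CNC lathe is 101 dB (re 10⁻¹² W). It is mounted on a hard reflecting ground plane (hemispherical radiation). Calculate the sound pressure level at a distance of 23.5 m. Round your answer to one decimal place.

L_p = L_w − 10·log₁₀(2π·r²) with r = 23.5 m.
2π·r² = 3470 m², 10·log₁₀ of that is 35.403 dB.
L_p = 101 − 35.403 = 65.60 dB.

65.6 dB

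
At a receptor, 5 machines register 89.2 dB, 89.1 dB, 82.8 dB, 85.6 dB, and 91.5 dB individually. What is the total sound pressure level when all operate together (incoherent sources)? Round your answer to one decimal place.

95.6 dB

For uncorrelated sources the intensities add, so convert each level to linear form, sum, and take 10·log₁₀ of the total.
Σ 10^(L/10) = 10^(89.2/10) + 10^(89.1/10) + 10^(82.8/10) + 10^(85.6/10) + 10^(91.5/10) = 3.611e+09.
L_total = 10·log₁₀(3.611e+09) = 95.58 dB.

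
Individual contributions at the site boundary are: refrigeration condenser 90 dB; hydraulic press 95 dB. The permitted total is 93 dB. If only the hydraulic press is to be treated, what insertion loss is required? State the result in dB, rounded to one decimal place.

5.0 dB

Everything except the hydraulic press sums to 10^(90/10) = 1.000e+09 in linear terms, 90.00 dB.
The limit corresponds to 10^(93/10) = 1.995e+09; subtracting the fixed part leaves 9.953e+08 for the hydraulic press, i.e. 89.98 dB.
Required insertion loss = 95 − 89.98 = 5.02 dB.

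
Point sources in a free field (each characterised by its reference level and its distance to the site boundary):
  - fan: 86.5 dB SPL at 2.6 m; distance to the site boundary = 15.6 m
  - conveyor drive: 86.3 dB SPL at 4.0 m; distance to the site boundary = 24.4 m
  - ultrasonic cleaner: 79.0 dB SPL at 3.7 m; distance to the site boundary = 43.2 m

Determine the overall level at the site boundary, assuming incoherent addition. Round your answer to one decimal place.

73.9 dB SPL

Apply inverse-square spreading to bring every level to the receiver, then sum 10^(L/10).
fan: 86.5 − 20·log₁₀(15.6/2.6) = 86.5 − 15.56 = 70.94 dB SPL.
conveyor drive: 86.3 − 20·log₁₀(24.4/4.0) = 86.3 − 15.71 = 70.59 dB SPL.
ultrasonic cleaner: 79.0 − 20·log₁₀(43.2/3.7) = 79.0 − 21.35 = 57.65 dB SPL.
Σ 10^(L/10) = 2.445e+07 → L_total = 10·log₁₀(2.445e+07) = 73.88 dB SPL.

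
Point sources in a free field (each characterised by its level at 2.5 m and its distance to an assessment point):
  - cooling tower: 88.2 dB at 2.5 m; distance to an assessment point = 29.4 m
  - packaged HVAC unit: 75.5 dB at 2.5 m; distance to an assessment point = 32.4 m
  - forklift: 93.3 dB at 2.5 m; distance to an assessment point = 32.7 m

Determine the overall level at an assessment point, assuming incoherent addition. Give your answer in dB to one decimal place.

72.4 dB

Propagate each source to the receiver with L = L_ref − 20·log₁₀(r/r_ref), then add intensities.
cooling tower: 88.2 − 20·log₁₀(29.4/2.5) = 88.2 − 21.41 = 66.79 dB.
packaged HVAC unit: 75.5 − 20·log₁₀(32.4/2.5) = 75.5 − 22.25 = 53.25 dB.
forklift: 93.3 − 20·log₁₀(32.7/2.5) = 93.3 − 22.33 = 70.97 dB.
Σ 10^(L/10) = 1.748e+07 → L_total = 10·log₁₀(1.748e+07) = 72.43 dB.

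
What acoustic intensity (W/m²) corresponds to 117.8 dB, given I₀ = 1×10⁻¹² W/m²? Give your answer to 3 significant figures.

0.603 W/m²

I/I₀ = 10^(117.8/10) = 6.026e+11, so I = 6.026e+11 × 10⁻¹² W/m².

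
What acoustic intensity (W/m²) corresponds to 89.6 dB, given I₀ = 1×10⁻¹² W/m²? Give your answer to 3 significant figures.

I = I₀·10^(L/10) = 10⁻¹² × 10^(89.6/10) = 10^(-3.040).

0.000912 W/m²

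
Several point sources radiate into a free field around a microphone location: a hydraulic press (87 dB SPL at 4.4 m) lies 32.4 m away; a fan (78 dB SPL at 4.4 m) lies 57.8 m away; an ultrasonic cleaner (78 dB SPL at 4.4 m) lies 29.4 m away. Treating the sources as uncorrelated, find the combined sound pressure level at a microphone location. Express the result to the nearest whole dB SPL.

First find each source's level at the receiver (point-source: −20·log₁₀(r/r_ref)), then combine on an intensity basis.
hydraulic press: 87 − 20·log₁₀(32.4/4.4) = 87 − 17.34 = 69.66 dB SPL.
fan: 78 − 20·log₁₀(57.8/4.4) = 78 − 22.37 = 55.63 dB SPL.
ultrasonic cleaner: 78 − 20·log₁₀(29.4/4.4) = 78 − 16.50 = 61.50 dB SPL.
Σ 10^(L/10) = 1.102e+07 → L_total = 10·log₁₀(1.102e+07) = 70.42 dB SPL.

70 dB SPL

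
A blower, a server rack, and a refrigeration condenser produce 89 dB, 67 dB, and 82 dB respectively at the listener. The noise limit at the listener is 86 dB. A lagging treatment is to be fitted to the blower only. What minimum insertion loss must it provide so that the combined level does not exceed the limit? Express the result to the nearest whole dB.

5 dB

Fixed contribution from the other sources: Σ 10^(L/10) = 10^(67/10) + 10^(82/10) = 1.635e+08 (82.14 dB).
The limit corresponds to 10^(86/10) = 3.981e+08; subtracting the fixed part leaves 2.346e+08 for the blower, i.e. 83.70 dB.
Required insertion loss = 89 − 83.70 = 5.30 dB.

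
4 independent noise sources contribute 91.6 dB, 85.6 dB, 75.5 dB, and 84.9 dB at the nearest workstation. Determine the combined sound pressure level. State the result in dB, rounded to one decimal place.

93.3 dB

For uncorrelated sources the intensities add, so convert each level to linear form, sum, and take 10·log₁₀ of the total.
Σ 10^(L/10) = 10^(91.6/10) + 10^(85.6/10) + 10^(75.5/10) + 10^(84.9/10) = 2.153e+09.
L_total = 10·log₁₀(2.153e+09) = 93.33 dB.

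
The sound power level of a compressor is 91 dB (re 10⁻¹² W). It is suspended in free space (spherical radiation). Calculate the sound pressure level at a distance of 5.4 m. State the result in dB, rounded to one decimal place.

Free-field spherical radiation: L_p = L_w − 10·log₁₀(4π·r²), r = 5.4 m.
4π·r² = 366.4 m², 10·log₁₀ of that is 25.640 dB.
L_p = 91 − 25.640 = 65.36 dB.

65.4 dB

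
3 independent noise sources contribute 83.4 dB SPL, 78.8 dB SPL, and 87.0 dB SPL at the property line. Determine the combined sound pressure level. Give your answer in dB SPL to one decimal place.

89.0 dB SPL

For uncorrelated sources the intensities add, so convert each level to linear form, sum, and take 10·log₁₀ of the total.
Σ 10^(L/10) = 10^(83.4/10) + 10^(78.8/10) + 10^(87.0/10) = 7.958e+08.
L_total = 10·log₁₀(7.958e+08) = 89.01 dB SPL.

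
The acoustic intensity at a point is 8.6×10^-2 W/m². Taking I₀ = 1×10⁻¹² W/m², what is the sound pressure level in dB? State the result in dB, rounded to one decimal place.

109.3 dB

I/I₀ = 8.6×10^-2/10⁻¹² = 8.6×10^10, and L = 10·log₁₀(I/I₀).
L = 10·(0.9345 + 10) = 109.34 dB.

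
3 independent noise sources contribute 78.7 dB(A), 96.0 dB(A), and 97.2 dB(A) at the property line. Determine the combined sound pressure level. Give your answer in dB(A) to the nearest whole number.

Incoherent sources combine by intensity addition: L_total = 10·log₁₀(Σ 10^(L_i/10)).
Σ 10^(L/10) = 10^(78.7/10) + 10^(96.0/10) + 10^(97.2/10) = 9.303e+09.
L_total = 10·log₁₀(9.303e+09) = 99.69 dB(A).

100 dB(A)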